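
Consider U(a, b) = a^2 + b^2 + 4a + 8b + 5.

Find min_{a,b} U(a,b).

-15

U(a,b) separates as P(a) + Q(b) + 5, so its minimum is min P + min Q + 5.
P'(a) = 2a + 4 vanishes at a ∈ {-2}; Q'(b) = 2b + 8 vanishes at b ∈ {-4}.
Local minima of P (where P''>0): P(-2)=-4. Local minima of Q: Q(-4)=-16.
So the global minimum of U is P(-2) + Q(-4) + 5 = -4 − 16 + 5 = -15, attained at (-2, -4).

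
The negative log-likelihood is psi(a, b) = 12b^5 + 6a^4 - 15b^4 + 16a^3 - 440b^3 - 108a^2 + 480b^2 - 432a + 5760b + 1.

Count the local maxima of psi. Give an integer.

psi separates as a function of a plus a function of b, so ∇psi=0 decouples.
∂psi/∂a = 24(a - 3)(a + 2)(a + 3) = 0 at a ∈ {-3, -2, 3}; ∂psi/∂b = 60(b - 4)(b - 3)(b + 2)(b + 4) = 0 at b ∈ {-4, -2, 3, 4}.
The Hessian is diagonal: diag(psi_aa, psi_bb). Second derivatives: psi_aa(-3)=144, psi_aa(-2)=-120, psi_aa(3)=720; psi_bb(-4)=-6720, psi_bb(-2)=3600, psi_bb(3)=-2100, psi_bb(4)=2880.
Local maxima occur where both diagonal entries negative: (-2, -4), (-2, 3). Count: 2.

2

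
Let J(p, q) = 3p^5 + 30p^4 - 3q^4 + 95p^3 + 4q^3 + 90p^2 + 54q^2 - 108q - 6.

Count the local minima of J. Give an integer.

J separates as a function of p plus a function of q, so ∇J=0 decouples.
∂J/∂p = 15p(p + 1)(p + 3)(p + 4) = 0 at p ∈ {-4, -3, -1, 0}; ∂J/∂q = -12(q - 3)(q - 1)(q + 3) = 0 at q ∈ {-3, 1, 3}.
The Hessian is diagonal: diag(J_pp, J_qq). Second derivatives: J_pp(-4)=-180, J_pp(-3)=90, J_pp(-1)=-90, J_pp(0)=180; J_qq(-3)=-288, J_qq(1)=96, J_qq(3)=-144.
Local minima occur where both diagonal entries positive: (-3, 1), (0, 1). Count: 2.

2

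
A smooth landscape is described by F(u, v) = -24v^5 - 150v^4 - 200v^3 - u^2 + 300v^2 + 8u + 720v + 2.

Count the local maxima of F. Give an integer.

F separates as a function of u plus a function of v, so ∇F=0 decouples.
∂F/∂u = -2(u - 4) = 0 at u ∈ {4}; ∂F/∂v = -120(v - 1)(v + 1)(v + 2)(v + 3) = 0 at v ∈ {-3, -2, -1, 1}.
The Hessian is diagonal: diag(F_uu, F_vv). Second derivatives: F_uu(4)=-2; F_vv(-3)=960, F_vv(-2)=-360, F_vv(-1)=480, F_vv(1)=-2880.
Local maxima occur where both diagonal entries negative: (4, -2), (4, 1). Count: 2.

2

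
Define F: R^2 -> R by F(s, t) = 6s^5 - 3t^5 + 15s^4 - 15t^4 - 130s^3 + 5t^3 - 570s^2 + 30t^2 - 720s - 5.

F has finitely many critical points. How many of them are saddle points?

F separates as a function of s plus a function of t, so ∇F=0 decouples.
∂F/∂s = 30(s - 4)(s + 1)(s + 2)(s + 3) = 0 at s ∈ {-3, -2, -1, 4}; ∂F/∂t = -15t(t - 1)(t + 1)(t + 4) = 0 at t ∈ {-4, -1, 0, 1}.
The Hessian is diagonal: diag(F_ss, F_tt). Second derivatives: F_ss(-3)=-420, F_ss(-2)=180, F_ss(-1)=-300, F_ss(4)=6300; F_tt(-4)=900, F_tt(-1)=-90, F_tt(0)=60, F_tt(1)=-150.
Saddle points occur where the two diagonal entries have opposite signs: (-3, -4), (-3, 0), (-2, -1), (-2, 1), (-1, -4), (-1, 0), (4, -1), (4, 1). Count: 8.

8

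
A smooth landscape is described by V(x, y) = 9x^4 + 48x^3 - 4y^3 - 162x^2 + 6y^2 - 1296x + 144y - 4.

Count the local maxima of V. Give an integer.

1

V separates as a function of x plus a function of y, so ∇V=0 decouples.
∂V/∂x = 36(x - 3)(x + 3)(x + 4) = 0 at x ∈ {-4, -3, 3}; ∂V/∂y = -12(y - 4)(y + 3) = 0 at y ∈ {-3, 4}.
The Hessian is diagonal: diag(V_xx, V_yy). Second derivatives: V_xx(-4)=252, V_xx(-3)=-216, V_xx(3)=1512; V_yy(-3)=84, V_yy(4)=-84.
Local maxima occur where both diagonal entries negative: (-3, 4). Count: 1.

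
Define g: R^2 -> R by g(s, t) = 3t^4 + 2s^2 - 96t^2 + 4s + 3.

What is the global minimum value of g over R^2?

-767

g(s,t) separates as P(s) + Q(t) + 3, so its minimum is min P + min Q + 3.
P'(s) = 4s + 4 vanishes at s ∈ {-1}; Q'(t) = 12t(t - 4)(t + 4) vanishes at t ∈ {-4, 0, 4}.
Local minima of P (where P''>0): P(-1)=-2. Local minima of Q: Q(-4)=-768, Q(4)=-768.
So the global minimum of g is P(-1) + Q(-4) + 3 = -2 − 768 + 3 = -767, attained at (-1, -4).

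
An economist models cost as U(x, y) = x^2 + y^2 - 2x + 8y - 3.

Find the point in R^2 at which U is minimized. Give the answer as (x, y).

U(x,y) separates as P(x) + Q(y) − 3, so its minimum is min P + min Q − 3.
P'(x) = 2x - 2 vanishes at x ∈ {1}; Q'(y) = 2y + 8 vanishes at y ∈ {-4}.
Local minima of P (where P''>0): P(1)=-1. Local minima of Q: Q(-4)=-16.
So the global minimum of U is P(1) + Q(-4) − 3 = -1 − 16 − 3 = -20, attained at (1, -4).

(1, -4)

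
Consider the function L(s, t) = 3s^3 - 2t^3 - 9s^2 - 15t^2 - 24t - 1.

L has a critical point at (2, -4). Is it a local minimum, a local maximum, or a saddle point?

local minimum

The mixed partial ∂²L/∂s∂t is 0, so the Hessian at any point is diag(L_ss, L_tt) = diag(18(s - 1), -6(2t + 5)).
At (2, -4): H = diag(18, 18).
Both eigenvalues are positive, so H is positive definite: a local minimum.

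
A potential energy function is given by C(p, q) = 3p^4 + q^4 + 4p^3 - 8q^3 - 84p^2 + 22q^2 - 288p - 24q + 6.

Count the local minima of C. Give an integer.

4

C separates as a function of p plus a function of q, so ∇C=0 decouples.
∂C/∂p = 12(p - 4)(p + 2)(p + 3) = 0 at p ∈ {-3, -2, 4}; ∂C/∂q = 4(q - 3)(q - 2)(q - 1) = 0 at q ∈ {1, 2, 3}.
The Hessian is diagonal: diag(C_pp, C_qq). Second derivatives: C_pp(-3)=84, C_pp(-2)=-72, C_pp(4)=504; C_qq(1)=8, C_qq(2)=-4, C_qq(3)=8.
Local minima occur where both diagonal entries positive: (-3, 1), (-3, 3), (4, 1), (4, 3). Count: 4.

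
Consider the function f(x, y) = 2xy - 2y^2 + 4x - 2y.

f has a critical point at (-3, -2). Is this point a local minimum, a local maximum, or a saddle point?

The Hessian of f is constant: H = [[0, 2], [2, -4]].
det(H) = 0·(-4) − 2² = -4.
Since det(H) < 0, H is indefinite and the critical point is a saddle point.

saddle point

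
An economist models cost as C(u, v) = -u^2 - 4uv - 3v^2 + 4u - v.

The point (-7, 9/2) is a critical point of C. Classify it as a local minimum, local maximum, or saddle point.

saddle point

The Hessian of C is constant: H = [[-2, -4], [-4, -6]].
det(H) = (-2)·(-6) − (-4)² = -4.
Since det(H) < 0, H is indefinite and the critical point is a saddle point.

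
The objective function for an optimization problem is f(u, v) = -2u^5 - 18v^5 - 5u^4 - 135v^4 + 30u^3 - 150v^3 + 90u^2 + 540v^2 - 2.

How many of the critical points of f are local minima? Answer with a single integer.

f separates as a function of u plus a function of v, so ∇f=0 decouples.
∂f/∂u = -10u(u - 3)(u + 2)(u + 3) = 0 at u ∈ {-3, -2, 0, 3}; ∂f/∂v = -90v(v - 1)(v + 3)(v + 4) = 0 at v ∈ {-4, -3, 0, 1}.
The Hessian is diagonal: diag(f_uu, f_vv). Second derivatives: f_uu(-3)=180, f_uu(-2)=-100, f_uu(0)=180, f_uu(3)=-900; f_vv(-4)=1800, f_vv(-3)=-1080, f_vv(0)=1080, f_vv(1)=-1800.
Local minima occur where both diagonal entries positive: (-3, -4), (-3, 0), (0, -4), (0, 0). Count: 4.

4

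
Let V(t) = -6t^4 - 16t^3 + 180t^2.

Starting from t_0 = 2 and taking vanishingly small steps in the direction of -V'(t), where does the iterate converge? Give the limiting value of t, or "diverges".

V'(t) = -24t(t - 3)(t + 5), so V'(2) = 336.
Gradient descent moves in the -V' direction, i.e. t is decreasing.
The nearest critical point in that direction is t = 0, where V'' = 360 > 0 (a local minimum). The iterate converges there.

0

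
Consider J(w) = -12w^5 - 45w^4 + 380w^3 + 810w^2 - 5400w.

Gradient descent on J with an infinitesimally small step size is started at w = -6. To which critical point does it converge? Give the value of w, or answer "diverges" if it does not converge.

J'(w) = -60(w - 3)(w - 2)(w + 3)(w + 5), so J'(-6) = -12960.
Gradient descent moves in the -J' direction, i.e. w is increasing.
The nearest critical point in that direction is w = -5, where J'' = 6720 > 0 (a local minimum). The iterate converges there.

-5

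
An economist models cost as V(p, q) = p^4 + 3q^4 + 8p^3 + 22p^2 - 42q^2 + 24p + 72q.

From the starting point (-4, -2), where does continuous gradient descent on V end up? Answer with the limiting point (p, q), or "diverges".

(-3, -3)

V is separable, so gradient descent decouples: p follows -∂V/∂p, q follows -∂V/∂q.
∂V/∂p = 4(p + 1)(p + 2)(p + 3); at p=-4 this is -24, so p increases.
∂V/∂q = 12(q - 2)(q - 1)(q + 3); at q=-2 this is 144, so q decreases.
p converges to its nearest critical value -3 (a local min of the p-part); q converges to -3. The iterate converges to (-3, -3).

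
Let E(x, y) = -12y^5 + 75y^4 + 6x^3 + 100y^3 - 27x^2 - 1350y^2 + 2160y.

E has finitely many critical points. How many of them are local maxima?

2

E separates as a function of x plus a function of y, so ∇E=0 decouples.
∂E/∂x = 18x(x - 3) = 0 at x ∈ {0, 3}; ∂E/∂y = -60(y - 4)(y - 3)(y - 1)(y + 3) = 0 at y ∈ {-3, 1, 3, 4}.
The Hessian is diagonal: diag(E_xx, E_yy). Second derivatives: E_xx(0)=-54, E_xx(3)=54; E_yy(-3)=10080, E_yy(1)=-1440, E_yy(3)=720, E_yy(4)=-1260.
Local maxima occur where both diagonal entries negative: (0, 1), (0, 4). Count: 2.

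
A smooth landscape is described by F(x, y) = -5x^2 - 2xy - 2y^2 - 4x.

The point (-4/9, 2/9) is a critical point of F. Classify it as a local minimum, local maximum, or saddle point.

local maximum

The Hessian of F is constant: H = [[-10, -2], [-2, -4]].
det(H) = (-10)·(-4) − (-2)² = 36.
det(H) > 0 and tr(H) = -14 < 0, so H is negative definite and the point is a local maximum.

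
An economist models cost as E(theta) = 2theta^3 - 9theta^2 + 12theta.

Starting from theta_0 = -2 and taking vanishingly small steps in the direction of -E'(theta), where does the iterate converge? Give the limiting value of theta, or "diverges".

diverges

E'(theta) = 6(theta - 2)(theta - 1), so E'(-2) = 72.
Gradient descent moves in the -E' direction, i.e. theta is decreasing.
There is no critical point below theta=-2, and E' keeps the same sign, so the iterate runs off to −∞.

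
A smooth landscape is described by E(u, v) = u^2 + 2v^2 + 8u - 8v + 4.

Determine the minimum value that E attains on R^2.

-20

E(u,v) separates as P(u) + Q(v) + 4, so its minimum is min P + min Q + 4.
P'(u) = 2u + 8 vanishes at u ∈ {-4}; Q'(v) = 4v - 8 vanishes at v ∈ {2}.
Local minima of P (where P''>0): P(-4)=-16. Local minima of Q: Q(2)=-8.
So the global minimum of E is P(-4) + Q(2) + 4 = -16 − 8 + 4 = -20, attained at (-4, 2).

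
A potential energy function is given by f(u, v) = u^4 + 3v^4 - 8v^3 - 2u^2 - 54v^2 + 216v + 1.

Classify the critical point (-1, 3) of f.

local minimum

The mixed partial ∂²f/∂u∂v is 0, so the Hessian at any point is diag(f_uu, f_vv) = diag(4(3u^2 - 1), 12(3v^2 - 4v - 9)).
At (-1, 3): H = diag(8, 72).
Both eigenvalues are positive, so H is positive definite: a local minimum.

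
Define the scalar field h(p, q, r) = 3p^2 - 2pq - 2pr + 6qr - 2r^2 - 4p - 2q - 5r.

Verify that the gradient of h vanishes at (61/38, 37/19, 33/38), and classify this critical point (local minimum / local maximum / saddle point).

saddle point

∇h = (6p - 2q - 2r - 4, -2p + 6r - 2, -2p + 6q - 4r - 5); substituting (61/38, 37/19, 33/38) gives ∇h = (0, 0, 0), so (61/38, 37/19, 33/38) is indeed a critical point.
The Hessian is constant: H = [[6, -2, -2], [-2, 0, 6], [-2, 6, -4]].
Leading principal minors: Δ₁ = 6, Δ₂ = -4, Δ₃ = -152.
The minors fit neither the all-positive nor the alternating-sign pattern, so H is indefinite: a saddle point.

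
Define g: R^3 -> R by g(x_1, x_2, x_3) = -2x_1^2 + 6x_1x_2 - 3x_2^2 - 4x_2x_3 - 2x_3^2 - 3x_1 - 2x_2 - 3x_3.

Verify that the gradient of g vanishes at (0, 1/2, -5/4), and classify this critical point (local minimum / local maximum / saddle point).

∇g = (-4x_1 + 6x_2 - 3, 6x_1 - 6x_2 - 4x_3 - 2, -4x_2 - 4x_3 - 3); substituting (0, 1/2, -5/4) gives ∇g = (0, 0, 0), so (0, 1/2, -5/4) is indeed a critical point.
The Hessian is constant: H = [[-4, 6, 0], [6, -6, -4], [0, -4, -4]].
Leading principal minors: Δ₁ = -4, Δ₂ = -12, Δ₃ = 112.
The minors fit neither the all-positive nor the alternating-sign pattern, so H is indefinite: a saddle point.

saddle point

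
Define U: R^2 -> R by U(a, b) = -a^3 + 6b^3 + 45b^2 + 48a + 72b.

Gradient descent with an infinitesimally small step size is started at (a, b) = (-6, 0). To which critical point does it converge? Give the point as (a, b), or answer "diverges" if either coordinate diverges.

U is separable, so gradient descent decouples: a follows -∂U/∂a, b follows -∂U/∂b.
∂U/∂a = -3(a - 4)(a + 4); at a=-6 this is -60, so a increases.
∂U/∂b = 18(b + 1)(b + 4); at b=0 this is 72, so b decreases.
a converges to its nearest critical value -4 (a local min of the a-part); b converges to -1. The iterate converges to (-4, -1).

(-4, -1)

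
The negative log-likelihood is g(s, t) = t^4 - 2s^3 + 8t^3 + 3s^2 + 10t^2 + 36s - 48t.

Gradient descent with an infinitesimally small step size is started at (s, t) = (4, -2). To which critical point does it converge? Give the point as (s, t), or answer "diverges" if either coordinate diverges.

diverges

g is separable, so gradient descent decouples: s follows -∂g/∂s, t follows -∂g/∂t.
∂g/∂s = -6(s - 3)(s + 2); at s=4 this is -36, so s increases.
∂g/∂t = 4(t - 1)(t + 3)(t + 4); at t=-2 this is -24, so t increases.
The s-coordinate has no critical point in that direction and runs off to infinity.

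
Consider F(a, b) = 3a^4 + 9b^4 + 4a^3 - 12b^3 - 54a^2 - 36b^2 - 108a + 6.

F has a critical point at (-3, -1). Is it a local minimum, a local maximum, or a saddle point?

The mixed partial ∂²F/∂a∂b is 0, so the Hessian at any point is diag(F_aa, F_bb) = diag(12(3a^2 + 2a - 9), 36(3b^2 - 2b - 2)).
At (-3, -1): H = diag(144, 108).
Both eigenvalues are positive, so H is positive definite: a local minimum.

local minimum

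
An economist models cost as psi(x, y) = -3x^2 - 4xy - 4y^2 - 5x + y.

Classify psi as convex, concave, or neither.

concave

psi is quadratic, so its Hessian is the constant matrix H = [[-6, -4], [-4, -8]].
det(H) = 32, tr(H) = -14.
det(H) > 0 and tr(H) < 0, so H is negative definite everywhere: concave.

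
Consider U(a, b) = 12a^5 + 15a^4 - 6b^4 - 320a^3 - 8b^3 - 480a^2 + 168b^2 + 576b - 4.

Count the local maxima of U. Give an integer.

U separates as a function of a plus a function of b, so ∇U=0 decouples.
∂U/∂a = 60a(a - 4)(a + 1)(a + 4) = 0 at a ∈ {-4, -1, 0, 4}; ∂U/∂b = -24(b - 4)(b + 2)(b + 3) = 0 at b ∈ {-3, -2, 4}.
The Hessian is diagonal: diag(U_aa, U_bb). Second derivatives: U_aa(-4)=-5760, U_aa(-1)=900, U_aa(0)=-960, U_aa(4)=9600; U_bb(-3)=-168, U_bb(-2)=144, U_bb(4)=-1008.
Local maxima occur where both diagonal entries negative: (-4, -3), (-4, 4), (0, -3), (0, 4). Count: 4.

4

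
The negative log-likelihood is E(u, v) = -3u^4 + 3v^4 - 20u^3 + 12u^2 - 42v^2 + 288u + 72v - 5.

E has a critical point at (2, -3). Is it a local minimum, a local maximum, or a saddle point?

saddle point

The mixed partial ∂²E/∂u∂v is 0, so the Hessian at any point is diag(E_uu, E_vv) = diag(12(-3u^2 - 10u + 2), 12(3v^2 - 7)).
At (2, -3): H = diag(-360, 240).
The eigenvalues have opposite signs, so H is indefinite: a saddle point.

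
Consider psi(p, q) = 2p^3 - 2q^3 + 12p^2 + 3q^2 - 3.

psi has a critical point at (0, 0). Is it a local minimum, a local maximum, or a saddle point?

The mixed partial ∂²psi/∂p∂q is 0, so the Hessian at any point is diag(psi_pp, psi_qq) = diag(12(p + 2), 6(-2q + 1)).
At (0, 0): H = diag(24, 6).
Both eigenvalues are positive, so H is positive definite: a local minimum.

local minimum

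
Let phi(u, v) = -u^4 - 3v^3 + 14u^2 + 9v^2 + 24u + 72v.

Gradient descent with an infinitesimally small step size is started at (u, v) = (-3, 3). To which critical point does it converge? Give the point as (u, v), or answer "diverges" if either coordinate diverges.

diverges

phi is separable, so gradient descent decouples: u follows -∂phi/∂u, v follows -∂phi/∂v.
∂phi/∂u = -4(u - 3)(u + 1)(u + 2); at u=-3 this is 48, so u decreases.
∂phi/∂v = -9(v - 4)(v + 2); at v=3 this is 45, so v decreases.
The u-coordinate has no critical point in that direction and runs off to infinity.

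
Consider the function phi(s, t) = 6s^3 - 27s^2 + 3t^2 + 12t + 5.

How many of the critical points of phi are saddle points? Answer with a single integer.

1

phi separates as a function of s plus a function of t, so ∇phi=0 decouples.
∂phi/∂s = 18s(s - 3) = 0 at s ∈ {0, 3}; ∂phi/∂t = 6(t + 2) = 0 at t ∈ {-2}.
The Hessian is diagonal: diag(phi_ss, phi_tt). Second derivatives: phi_ss(0)=-54, phi_ss(3)=54; phi_tt(-2)=6.
Saddle points occur where the two diagonal entries have opposite signs: (0, -2). Count: 1.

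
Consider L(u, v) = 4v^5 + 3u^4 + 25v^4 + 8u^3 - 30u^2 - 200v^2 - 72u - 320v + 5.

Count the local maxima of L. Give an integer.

L separates as a function of u plus a function of v, so ∇L=0 decouples.
∂L/∂u = 12(u - 2)(u + 1)(u + 3) = 0 at u ∈ {-3, -1, 2}; ∂L/∂v = 20(v - 2)(v + 1)(v + 2)(v + 4) = 0 at v ∈ {-4, -2, -1, 2}.
The Hessian is diagonal: diag(L_uu, L_vv). Second derivatives: L_uu(-3)=120, L_uu(-1)=-72, L_uu(2)=180; L_vv(-4)=-720, L_vv(-2)=160, L_vv(-1)=-180, L_vv(2)=1440.
Local maxima occur where both diagonal entries negative: (-1, -4), (-1, -1). Count: 2.

2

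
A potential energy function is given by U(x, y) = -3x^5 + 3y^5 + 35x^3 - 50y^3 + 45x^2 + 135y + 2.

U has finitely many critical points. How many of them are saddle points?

8

U separates as a function of x plus a function of y, so ∇U=0 decouples.
∂U/∂x = -15x(x - 3)(x + 1)(x + 2) = 0 at x ∈ {-2, -1, 0, 3}; ∂U/∂y = 15(y - 3)(y - 1)(y + 1)(y + 3) = 0 at y ∈ {-3, -1, 1, 3}.
The Hessian is diagonal: diag(U_xx, U_yy). Second derivatives: U_xx(-2)=150, U_xx(-1)=-60, U_xx(0)=90, U_xx(3)=-900; U_yy(-3)=-720, U_yy(-1)=240, U_yy(1)=-240, U_yy(3)=720.
Saddle points occur where the two diagonal entries have opposite signs: (-2, -3), (-2, 1), (-1, -1), (-1, 3), (0, -3), (0, 1), (3, -1), (3, 3). Count: 8.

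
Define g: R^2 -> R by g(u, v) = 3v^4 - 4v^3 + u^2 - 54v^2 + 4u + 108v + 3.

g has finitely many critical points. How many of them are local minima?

g separates as a function of u plus a function of v, so ∇g=0 decouples.
∂g/∂u = 2(u + 2) = 0 at u ∈ {-2}; ∂g/∂v = 12(v - 3)(v - 1)(v + 3) = 0 at v ∈ {-3, 1, 3}.
The Hessian is diagonal: diag(g_uu, g_vv). Second derivatives: g_uu(-2)=2; g_vv(-3)=288, g_vv(1)=-96, g_vv(3)=144.
Local minima occur where both diagonal entries positive: (-2, -3), (-2, 3). Count: 2.

2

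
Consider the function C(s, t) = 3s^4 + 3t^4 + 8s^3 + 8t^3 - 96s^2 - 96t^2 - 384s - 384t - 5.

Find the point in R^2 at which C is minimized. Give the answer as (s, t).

(4, 4)

C(s,t) separates as P(s) + Q(t) − 5, so its minimum is min P + min Q − 5.
P'(s) = 12(s - 4)(s + 2)(s + 4) vanishes at s ∈ {-4, -2, 4}; Q'(t) = 12(t - 4)(t + 2)(t + 4) vanishes at t ∈ {-4, -2, 4}.
Local minima of P (where P''>0): P(-4)=256, P(4)=-1792. Local minima of Q: Q(-4)=256, Q(4)=-1792.
So the global minimum of C is P(4) + Q(4) − 5 = -1792 − 1792 − 5 = -3589, attained at (4, 4).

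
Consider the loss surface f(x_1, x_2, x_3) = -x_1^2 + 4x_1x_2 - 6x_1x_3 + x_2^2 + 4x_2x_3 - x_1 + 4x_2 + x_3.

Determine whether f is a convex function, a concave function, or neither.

neither

f is quadratic, so its Hessian is the constant matrix H = [[-2, 4, -6], [4, 2, 4], [-6, 4, 0]].
Leading principal minors: -2, -20, -232.
Neither pattern holds ⇒ H is indefinite ⇒ neither convex nor concave.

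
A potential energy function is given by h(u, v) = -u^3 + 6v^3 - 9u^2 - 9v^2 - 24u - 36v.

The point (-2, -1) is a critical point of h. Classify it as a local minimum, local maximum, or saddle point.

The mixed partial ∂²h/∂u∂v is 0, so the Hessian at any point is diag(h_uu, h_vv) = diag(-6(u + 3), 18(2v - 1)).
At (-2, -1): H = diag(-6, -54).
Both eigenvalues are negative, so H is negative definite: a local maximum.

local maximum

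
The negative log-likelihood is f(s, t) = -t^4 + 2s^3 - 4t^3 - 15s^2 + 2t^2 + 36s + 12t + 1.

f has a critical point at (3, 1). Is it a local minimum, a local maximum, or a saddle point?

The mixed partial ∂²f/∂s∂t is 0, so the Hessian at any point is diag(f_ss, f_tt) = diag(6(2s - 5), 4(-3t^2 - 6t + 1)).
At (3, 1): H = diag(6, -32).
The eigenvalues have opposite signs, so H is indefinite: a saddle point.

saddle point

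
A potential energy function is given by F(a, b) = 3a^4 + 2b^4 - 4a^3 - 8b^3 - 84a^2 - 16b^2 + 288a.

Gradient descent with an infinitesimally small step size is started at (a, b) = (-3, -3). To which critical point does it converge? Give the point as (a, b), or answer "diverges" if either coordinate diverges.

F is separable, so gradient descent decouples: a follows -∂F/∂a, b follows -∂F/∂b.
∂F/∂a = 12(a - 3)(a - 2)(a + 4); at a=-3 this is 360, so a decreases.
∂F/∂b = 8b(b - 4)(b + 1); at b=-3 this is -336, so b increases.
a converges to its nearest critical value -4 (a local min of the a-part); b converges to -1. The iterate converges to (-4, -1).

(-4, -1)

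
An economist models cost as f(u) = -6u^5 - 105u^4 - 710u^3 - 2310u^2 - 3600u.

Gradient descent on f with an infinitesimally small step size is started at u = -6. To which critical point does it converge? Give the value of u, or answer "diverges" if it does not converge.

f'(u) = -30(u + 2)(u + 3)(u + 4)(u + 5), so f'(-6) = -720.
Gradient descent moves in the -f' direction, i.e. u is increasing.
The nearest critical point in that direction is u = -5, where f'' = 180 > 0 (a local minimum). The iterate converges there.

-5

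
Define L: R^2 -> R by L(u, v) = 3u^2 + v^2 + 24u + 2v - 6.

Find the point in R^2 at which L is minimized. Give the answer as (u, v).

(-4, -1)

L(u,v) separates as P(u) + Q(v) − 6, so its minimum is min P + min Q − 6.
P'(u) = 6u + 24 vanishes at u ∈ {-4}; Q'(v) = 2v + 2 vanishes at v ∈ {-1}.
Local minima of P (where P''>0): P(-4)=-48. Local minima of Q: Q(-1)=-1.
So the global minimum of L is P(-4) + Q(-1) − 6 = -48 − 1 − 6 = -55, attained at (-4, -1).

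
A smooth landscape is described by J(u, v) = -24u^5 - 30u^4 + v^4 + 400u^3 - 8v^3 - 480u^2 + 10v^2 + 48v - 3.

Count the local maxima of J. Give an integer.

J separates as a function of u plus a function of v, so ∇J=0 decouples.
∂J/∂u = -120u(u - 2)(u - 1)(u + 4) = 0 at u ∈ {-4, 0, 1, 2}; ∂J/∂v = 4(v - 4)(v - 3)(v + 1) = 0 at v ∈ {-1, 3, 4}.
The Hessian is diagonal: diag(J_uu, J_vv). Second derivatives: J_uu(-4)=14400, J_uu(0)=-960, J_uu(1)=600, J_uu(2)=-1440; J_vv(-1)=80, J_vv(3)=-16, J_vv(4)=20.
Local maxima occur where both diagonal entries negative: (0, 3), (2, 3). Count: 2.

2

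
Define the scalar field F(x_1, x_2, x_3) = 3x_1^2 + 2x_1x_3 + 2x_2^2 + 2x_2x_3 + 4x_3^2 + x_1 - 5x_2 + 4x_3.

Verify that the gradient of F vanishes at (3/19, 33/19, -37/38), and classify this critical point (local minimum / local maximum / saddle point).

∇F = (6x_1 + 2x_3 + 1, 4x_2 + 2x_3 - 5, 2x_1 + 2x_2 + 8x_3 + 4); substituting (3/19, 33/19, -37/38) gives ∇F = (0, 0, 0), so (3/19, 33/19, -37/38) is indeed a critical point.
The Hessian is constant: H = [[6, 0, 2], [0, 4, 2], [2, 2, 8]].
Leading principal minors: Δ₁ = 6, Δ₂ = 24, Δ₃ = 152.
All leading minors are positive, so H is positive definite: a local minimum.

local minimum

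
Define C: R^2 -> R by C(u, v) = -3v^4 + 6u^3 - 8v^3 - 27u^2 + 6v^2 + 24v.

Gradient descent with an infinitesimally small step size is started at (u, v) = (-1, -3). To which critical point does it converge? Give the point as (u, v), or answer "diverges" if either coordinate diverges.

diverges

C is separable, so gradient descent decouples: u follows -∂C/∂u, v follows -∂C/∂v.
∂C/∂u = 18u(u - 3); at u=-1 this is 72, so u decreases.
∂C/∂v = -12(v - 1)(v + 1)(v + 2); at v=-3 this is 96, so v decreases.
The u-coordinate has no critical point in that direction and runs off to infinity.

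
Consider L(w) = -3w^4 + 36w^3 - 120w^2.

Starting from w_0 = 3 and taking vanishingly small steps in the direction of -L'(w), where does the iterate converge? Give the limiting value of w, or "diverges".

4

L'(w) = -12w(w - 5)(w - 4), so L'(3) = -72.
Gradient descent moves in the -L' direction, i.e. w is increasing.
The nearest critical point in that direction is w = 4, where L'' = 48 > 0 (a local minimum). The iterate converges there.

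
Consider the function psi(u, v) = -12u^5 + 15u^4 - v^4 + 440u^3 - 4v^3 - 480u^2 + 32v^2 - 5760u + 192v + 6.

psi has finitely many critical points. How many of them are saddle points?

psi separates as a function of u plus a function of v, so ∇psi=0 decouples.
∂psi/∂u = -60(u - 4)(u - 3)(u + 2)(u + 4) = 0 at u ∈ {-4, -2, 3, 4}; ∂psi/∂v = -4(v - 4)(v + 3)(v + 4) = 0 at v ∈ {-4, -3, 4}.
The Hessian is diagonal: diag(psi_uu, psi_vv). Second derivatives: psi_uu(-4)=6720, psi_uu(-2)=-3600, psi_uu(3)=2100, psi_uu(4)=-2880; psi_vv(-4)=-32, psi_vv(-3)=28, psi_vv(4)=-224.
Saddle points occur where the two diagonal entries have opposite signs: (-4, -4), (-4, 4), (-2, -3), (3, -4), (3, 4), (4, -3). Count: 6.

6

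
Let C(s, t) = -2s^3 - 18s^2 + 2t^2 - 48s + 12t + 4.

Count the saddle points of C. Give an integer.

C separates as a function of s plus a function of t, so ∇C=0 decouples.
∂C/∂s = -6(s + 2)(s + 4) = 0 at s ∈ {-4, -2}; ∂C/∂t = 4(t + 3) = 0 at t ∈ {-3}.
The Hessian is diagonal: diag(C_ss, C_tt). Second derivatives: C_ss(-4)=12, C_ss(-2)=-12; C_tt(-3)=4.
Saddle points occur where the two diagonal entries have opposite signs: (-2, -3). Count: 1.

1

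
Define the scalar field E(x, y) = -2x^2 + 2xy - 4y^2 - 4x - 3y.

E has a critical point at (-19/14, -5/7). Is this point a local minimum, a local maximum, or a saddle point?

The Hessian of E is constant: H = [[-4, 2], [2, -8]].
det(H) = (-4)·(-8) − 2² = 28.
det(H) > 0 and tr(H) = -12 < 0, so H is negative definite and the point is a local maximum.

local maximum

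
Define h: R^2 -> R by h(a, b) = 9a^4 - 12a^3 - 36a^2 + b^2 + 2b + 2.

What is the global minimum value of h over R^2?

-95

h(a,b) separates as P(a) + Q(b) + 2, so its minimum is min P + min Q + 2.
P'(a) = 36a(a - 2)(a + 1) vanishes at a ∈ {-1, 0, 2}; Q'(b) = 2b + 2 vanishes at b ∈ {-1}.
Local minima of P (where P''>0): P(-1)=-15, P(2)=-96. Local minima of Q: Q(-1)=-1.
So the global minimum of h is P(2) + Q(-1) + 2 = -96 − 1 + 2 = -95, attained at (2, -1).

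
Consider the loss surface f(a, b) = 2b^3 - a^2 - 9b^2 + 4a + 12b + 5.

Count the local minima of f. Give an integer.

f separates as a function of a plus a function of b, so ∇f=0 decouples.
∂f/∂a = -2(a - 2) = 0 at a ∈ {2}; ∂f/∂b = 6(b - 2)(b - 1) = 0 at b ∈ {1, 2}.
The Hessian is diagonal: diag(f_aa, f_bb). Second derivatives: f_aa(2)=-2; f_bb(1)=-6, f_bb(2)=6.
Local minima occur where both diagonal entries positive: none. Count: 0.

0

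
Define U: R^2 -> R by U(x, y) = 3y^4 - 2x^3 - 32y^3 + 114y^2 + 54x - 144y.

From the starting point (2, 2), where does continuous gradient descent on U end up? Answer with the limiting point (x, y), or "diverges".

U is separable, so gradient descent decouples: x follows -∂U/∂x, y follows -∂U/∂y.
∂U/∂x = -6(x - 3)(x + 3); at x=2 this is 30, so x decreases.
∂U/∂y = 12(y - 4)(y - 3)(y - 1); at y=2 this is 24, so y decreases.
x converges to its nearest critical value -3 (a local min of the x-part); y converges to 1. The iterate converges to (-3, 1).

(-3, 1)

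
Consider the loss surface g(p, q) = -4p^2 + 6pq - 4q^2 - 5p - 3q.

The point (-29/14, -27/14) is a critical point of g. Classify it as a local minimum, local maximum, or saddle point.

The Hessian of g is constant: H = [[-8, 6], [6, -8]].
det(H) = (-8)·(-8) − 6² = 28.
det(H) > 0 and tr(H) = -16 < 0, so H is negative definite and the point is a local maximum.

local maximum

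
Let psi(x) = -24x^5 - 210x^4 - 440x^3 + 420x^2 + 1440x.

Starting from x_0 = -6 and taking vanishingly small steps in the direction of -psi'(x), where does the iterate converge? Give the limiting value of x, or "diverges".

psi'(x) = -120(x - 1)(x + 1)(x + 3)(x + 4), so psi'(-6) = -25200.
Gradient descent moves in the -psi' direction, i.e. x is increasing.
The nearest critical point in that direction is x = -4, where psi'' = 1800 > 0 (a local minimum). The iterate converges there.

-4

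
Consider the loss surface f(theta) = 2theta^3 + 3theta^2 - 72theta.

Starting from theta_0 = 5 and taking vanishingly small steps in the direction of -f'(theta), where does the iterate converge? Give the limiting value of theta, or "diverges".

f'(theta) = 6(theta - 3)(theta + 4), so f'(5) = 108.
Gradient descent moves in the -f' direction, i.e. theta is decreasing.
The nearest critical point in that direction is theta = 3, where f'' = 42 > 0 (a local minimum). The iterate converges there.

3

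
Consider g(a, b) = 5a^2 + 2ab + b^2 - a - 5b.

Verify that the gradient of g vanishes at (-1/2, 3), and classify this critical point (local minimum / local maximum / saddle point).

∇g = (10a + 2b - 1, 2a + 2b - 5); substituting (-1/2, 3) gives ∇g = (0, 0), so (-1/2, 3) is indeed a critical point.
The Hessian of g is constant: H = [[10, 2], [2, 2]].
det(H) = 10·2 − 2² = 16.
det(H) > 0 and tr(H) = 12 > 0, so H is positive definite and the point is a local minimum.

local minimum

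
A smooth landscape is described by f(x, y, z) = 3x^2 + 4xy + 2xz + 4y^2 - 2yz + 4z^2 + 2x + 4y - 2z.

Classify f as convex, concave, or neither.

f is quadratic, so its Hessian is the constant matrix H = [[6, 4, 2], [4, 8, -2], [2, -2, 8]].
Leading principal minors: 6, 32, 168.
All positive ⇒ H ≻ 0 ⇒ convex.

convex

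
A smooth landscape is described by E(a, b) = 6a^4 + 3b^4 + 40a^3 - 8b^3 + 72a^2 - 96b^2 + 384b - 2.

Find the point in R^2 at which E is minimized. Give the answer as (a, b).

(0, -4)

E(a,b) separates as P(a) + Q(b) − 2, so its minimum is min P + min Q − 2.
P'(a) = 24a(a + 2)(a + 3) vanishes at a ∈ {-3, -2, 0}; Q'(b) = 12(b - 4)(b - 2)(b + 4) vanishes at b ∈ {-4, 2, 4}.
Local minima of P (where P''>0): P(-3)=54, P(0)=0. Local minima of Q: Q(-4)=-1792, Q(4)=256.
So the global minimum of E is P(0) + Q(-4) − 2 = 0 − 1792 − 2 = -1794, attained at (0, -4).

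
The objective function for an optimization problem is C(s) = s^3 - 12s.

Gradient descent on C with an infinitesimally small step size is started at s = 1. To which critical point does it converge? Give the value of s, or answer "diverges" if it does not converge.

C'(s) = 3(s - 2)(s + 2), so C'(1) = -9.
Gradient descent moves in the -C' direction, i.e. s is increasing.
The nearest critical point in that direction is s = 2, where C'' = 12 > 0 (a local minimum). The iterate converges there.

2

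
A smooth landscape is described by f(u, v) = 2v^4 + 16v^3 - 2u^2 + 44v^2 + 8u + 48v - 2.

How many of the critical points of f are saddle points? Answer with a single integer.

2

f separates as a function of u plus a function of v, so ∇f=0 decouples.
∂f/∂u = -4(u - 2) = 0 at u ∈ {2}; ∂f/∂v = 8(v + 1)(v + 2)(v + 3) = 0 at v ∈ {-3, -2, -1}.
The Hessian is diagonal: diag(f_uu, f_vv). Second derivatives: f_uu(2)=-4; f_vv(-3)=16, f_vv(-2)=-8, f_vv(-1)=16.
Saddle points occur where the two diagonal entries have opposite signs: (2, -3), (2, -1). Count: 2.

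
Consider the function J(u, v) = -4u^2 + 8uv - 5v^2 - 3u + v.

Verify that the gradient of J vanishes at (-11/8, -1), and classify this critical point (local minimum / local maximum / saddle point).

local maximum

∇J = (-8u + 8v - 3, 8u - 10v + 1); substituting (-11/8, -1) gives ∇J = (0, 0), so (-11/8, -1) is indeed a critical point.
The Hessian of J is constant: H = [[-8, 8], [8, -10]].
det(H) = (-8)·(-10) − 8² = 16.
det(H) > 0 and tr(H) = -18 < 0, so H is negative definite and the point is a local maximum.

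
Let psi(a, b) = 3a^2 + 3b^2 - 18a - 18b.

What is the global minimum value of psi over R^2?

-54

psi(a,b) separates as P(a) + Q(b), so its minimum is min P + min Q.
P'(a) = 6a - 18 vanishes at a ∈ {3}; Q'(b) = 6b - 18 vanishes at b ∈ {3}.
Local minima of P (where P''>0): P(3)=-27. Local minima of Q: Q(3)=-27.
So the global minimum of psi is P(3) + Q(3) = -27 − 27 = -54, attained at (3, 3).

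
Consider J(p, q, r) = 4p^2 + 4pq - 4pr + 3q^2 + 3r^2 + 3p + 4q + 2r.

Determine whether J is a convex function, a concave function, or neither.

J is quadratic, so its Hessian is the constant matrix H = [[8, 4, -4], [4, 6, 0], [-4, 0, 6]].
Leading principal minors: 8, 32, 96.
All positive ⇒ H ≻ 0 ⇒ convex.

convex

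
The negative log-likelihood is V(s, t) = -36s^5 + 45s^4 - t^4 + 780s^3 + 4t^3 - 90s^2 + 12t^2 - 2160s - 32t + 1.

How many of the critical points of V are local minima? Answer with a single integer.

2

V separates as a function of s plus a function of t, so ∇V=0 decouples.
∂V/∂s = -180(s - 4)(s - 1)(s + 1)(s + 3) = 0 at s ∈ {-3, -1, 1, 4}; ∂V/∂t = -4(t - 4)(t - 1)(t + 2) = 0 at t ∈ {-2, 1, 4}.
The Hessian is diagonal: diag(V_ss, V_tt). Second derivatives: V_ss(-3)=10080, V_ss(-1)=-3600, V_ss(1)=4320, V_ss(4)=-18900; V_tt(-2)=-72, V_tt(1)=36, V_tt(4)=-72.
Local minima occur where both diagonal entries positive: (-3, 1), (1, 1). Count: 2.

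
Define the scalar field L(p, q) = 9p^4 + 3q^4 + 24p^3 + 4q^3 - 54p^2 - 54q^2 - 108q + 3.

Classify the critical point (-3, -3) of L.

The mixed partial ∂²L/∂p∂q is 0, so the Hessian at any point is diag(L_pp, L_qq) = diag(36(3p^2 + 4p - 3), 12(3q^2 + 2q - 9)).
At (-3, -3): H = diag(432, 144).
Both eigenvalues are positive, so H is positive definite: a local minimum.

local minimum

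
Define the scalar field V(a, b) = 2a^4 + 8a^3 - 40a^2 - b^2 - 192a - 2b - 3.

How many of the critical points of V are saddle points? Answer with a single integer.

2

V separates as a function of a plus a function of b, so ∇V=0 decouples.
∂V/∂a = 8(a - 3)(a + 2)(a + 4) = 0 at a ∈ {-4, -2, 3}; ∂V/∂b = -2(b + 1) = 0 at b ∈ {-1}.
The Hessian is diagonal: diag(V_aa, V_bb). Second derivatives: V_aa(-4)=112, V_aa(-2)=-80, V_aa(3)=280; V_bb(-1)=-2.
Saddle points occur where the two diagonal entries have opposite signs: (-4, -1), (3, -1). Count: 2.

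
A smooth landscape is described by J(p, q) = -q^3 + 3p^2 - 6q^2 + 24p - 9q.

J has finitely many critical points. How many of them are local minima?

J separates as a function of p plus a function of q, so ∇J=0 decouples.
∂J/∂p = 6(p + 4) = 0 at p ∈ {-4}; ∂J/∂q = -3(q + 1)(q + 3) = 0 at q ∈ {-3, -1}.
The Hessian is diagonal: diag(J_pp, J_qq). Second derivatives: J_pp(-4)=6; J_qq(-3)=6, J_qq(-1)=-6.
Local minima occur where both diagonal entries positive: (-4, -3). Count: 1.

1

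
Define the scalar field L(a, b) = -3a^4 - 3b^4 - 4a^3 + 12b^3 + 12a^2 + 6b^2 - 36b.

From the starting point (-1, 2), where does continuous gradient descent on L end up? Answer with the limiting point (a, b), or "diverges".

(0, 1)

L is separable, so gradient descent decouples: a follows -∂L/∂a, b follows -∂L/∂b.
∂L/∂a = -12a(a - 1)(a + 2); at a=-1 this is -24, so a increases.
∂L/∂b = -12(b - 3)(b - 1)(b + 1); at b=2 this is 36, so b decreases.
a converges to its nearest critical value 0 (a local min of the a-part); b converges to 1. The iterate converges to (0, 1).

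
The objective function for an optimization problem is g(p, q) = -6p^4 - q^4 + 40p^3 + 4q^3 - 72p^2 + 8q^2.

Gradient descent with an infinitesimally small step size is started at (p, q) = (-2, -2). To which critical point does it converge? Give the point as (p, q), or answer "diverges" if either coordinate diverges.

diverges

g is separable, so gradient descent decouples: p follows -∂g/∂p, q follows -∂g/∂q.
∂g/∂p = -24p(p - 3)(p - 2); at p=-2 this is 960, so p decreases.
∂g/∂q = -4q(q - 4)(q + 1); at q=-2 this is 48, so q decreases.
The p-coordinate has no critical point in that direction and runs off to infinity.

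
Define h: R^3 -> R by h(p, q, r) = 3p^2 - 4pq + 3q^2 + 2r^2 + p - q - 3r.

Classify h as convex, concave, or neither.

convex

h is quadratic, so its Hessian is the constant matrix H = [[6, -4, 0], [-4, 6, 0], [0, 0, 4]].
Leading principal minors: 6, 20, 80.
All positive ⇒ H ≻ 0 ⇒ convex.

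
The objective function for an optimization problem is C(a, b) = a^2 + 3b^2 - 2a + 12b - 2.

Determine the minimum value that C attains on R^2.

-15

C(a,b) separates as P(a) + Q(b) − 2, so its minimum is min P + min Q − 2.
P'(a) = 2a - 2 vanishes at a ∈ {1}; Q'(b) = 6b + 12 vanishes at b ∈ {-2}.
Local minima of P (where P''>0): P(1)=-1. Local minima of Q: Q(-2)=-12.
So the global minimum of C is P(1) + Q(-2) − 2 = -1 − 12 − 2 = -15, attained at (1, -2).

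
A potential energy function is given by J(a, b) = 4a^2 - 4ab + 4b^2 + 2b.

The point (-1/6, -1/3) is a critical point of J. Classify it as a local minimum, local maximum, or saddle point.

The Hessian of J is constant: H = [[8, -4], [-4, 8]].
det(H) = 8·8 − (-4)² = 48.
det(H) > 0 and tr(H) = 16 > 0, so H is positive definite and the point is a local minimum.

local minimum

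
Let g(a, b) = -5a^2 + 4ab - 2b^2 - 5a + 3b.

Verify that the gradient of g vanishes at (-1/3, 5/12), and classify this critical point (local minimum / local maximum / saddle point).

∇g = (-10a + 4b - 5, 4a - 4b + 3); substituting (-1/3, 5/12) gives ∇g = (0, 0), so (-1/3, 5/12) is indeed a critical point.
The Hessian of g is constant: H = [[-10, 4], [4, -4]].
det(H) = (-10)·(-4) − 4² = 24.
det(H) > 0 and tr(H) = -14 < 0, so H is negative definite and the point is a local maximum.

local maximum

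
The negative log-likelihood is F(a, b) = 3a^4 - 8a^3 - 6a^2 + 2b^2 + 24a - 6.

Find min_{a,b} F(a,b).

-25

F(a,b) separates as P(a) + Q(b) − 6, so its minimum is min P + min Q − 6.
P'(a) = 12(a - 2)(a - 1)(a + 1) vanishes at a ∈ {-1, 1, 2}; Q'(b) = 4b vanishes at b ∈ {0}.
Local minima of P (where P''>0): P(-1)=-19, P(2)=8. Local minima of Q: Q(0)=0.
So the global minimum of F is P(-1) + Q(0) − 6 = -19 + 0 − 6 = -25, attained at (-1, 0).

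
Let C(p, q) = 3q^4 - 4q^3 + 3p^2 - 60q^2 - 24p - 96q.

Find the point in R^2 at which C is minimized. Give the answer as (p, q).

C(p,q) separates as A(p) + B(q), so its minimum is min A + min B.
A'(p) = 6p - 24 vanishes at p ∈ {4}; B'(q) = 12(q - 4)(q + 1)(q + 2) vanishes at q ∈ {-2, -1, 4}.
Local minima of A (where A''>0): A(4)=-48. Local minima of B: B(-2)=32, B(4)=-832.
So the global minimum of C is A(4) + B(4) = -48 − 832 = -880, attained at (4, 4).

(4, 4)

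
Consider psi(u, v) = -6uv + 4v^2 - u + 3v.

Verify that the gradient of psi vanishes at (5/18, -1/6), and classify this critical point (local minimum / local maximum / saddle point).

saddle point

∇psi = (-6v - 1, -6u + 8v + 3); substituting (5/18, -1/6) gives ∇psi = (0, 0), so (5/18, -1/6) is indeed a critical point.
The Hessian of psi is constant: H = [[0, -6], [-6, 8]].
det(H) = 0·8 − (-6)² = -36.
Since det(H) < 0, H is indefinite and the critical point is a saddle point.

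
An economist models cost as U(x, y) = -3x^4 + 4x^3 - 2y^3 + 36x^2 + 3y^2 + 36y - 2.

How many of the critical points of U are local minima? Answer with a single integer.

U separates as a function of x plus a function of y, so ∇U=0 decouples.
∂U/∂x = -12x(x - 3)(x + 2) = 0 at x ∈ {-2, 0, 3}; ∂U/∂y = -6(y - 3)(y + 2) = 0 at y ∈ {-2, 3}.
The Hessian is diagonal: diag(U_xx, U_yy). Second derivatives: U_xx(-2)=-120, U_xx(0)=72, U_xx(3)=-180; U_yy(-2)=30, U_yy(3)=-30.
Local minima occur where both diagonal entries positive: (0, -2). Count: 1.

1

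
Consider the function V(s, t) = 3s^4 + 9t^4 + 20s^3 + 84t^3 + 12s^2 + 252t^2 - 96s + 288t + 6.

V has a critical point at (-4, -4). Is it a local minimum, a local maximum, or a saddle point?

local minimum

The mixed partial ∂²V/∂s∂t is 0, so the Hessian at any point is diag(V_ss, V_tt) = diag(12(3s^2 + 10s + 2), 36(3t^2 + 14t + 14)).
At (-4, -4): H = diag(120, 216).
Both eigenvalues are positive, so H is positive definite: a local minimum.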